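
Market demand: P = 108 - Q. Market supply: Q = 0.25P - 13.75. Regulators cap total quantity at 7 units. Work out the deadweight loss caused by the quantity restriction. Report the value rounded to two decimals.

32.40

Rewriting supply in inverse form: P = 55 + 4Q.
Without the quota, 108 - Q = 55 + 4Q gives Q* = 10.6.
At Q = 7 the demand price is 108 - (7) = 101 and the supply price is 55 + 4(7) = 83.
DWL = (1/2)(gap between curves at 7) x (Q* - 7) = (1/2)(18)(3.6) = 32.4.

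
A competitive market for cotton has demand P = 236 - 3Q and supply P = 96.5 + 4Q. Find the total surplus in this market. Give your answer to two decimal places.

Setting demand equal to supply, 139.5 = 7Q, so Q* = 19.9286 and P* = 176.2143.
Total surplus is the full triangle between the curves from 0 to Q*: (1/2)(19.9286)(236 - 96.5) = 1390.0179.

1390.02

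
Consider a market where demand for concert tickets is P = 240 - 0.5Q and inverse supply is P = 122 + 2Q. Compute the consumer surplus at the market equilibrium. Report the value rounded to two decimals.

556.96

Setting demand equal to supply, 118 = 2.5Q, so Q* = 47.2 and P* = 216.4.
CS is the area between the demand curve and P* from 0 to Q*: (1/2)(47.2)(23.6) = 556.96.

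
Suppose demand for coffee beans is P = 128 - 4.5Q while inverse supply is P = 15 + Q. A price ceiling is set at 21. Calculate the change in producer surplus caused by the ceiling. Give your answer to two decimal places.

Free-market equilibrium: 128 - 4.5Q = 15 + Q gives Q* = 20.5455, P* = 35.5455.
At the ceiling price 21, quantity supplied is (21 - 15)/1 = 6; supply is the short side, so Q = 6 trades at P = 21.
PS goes from (1/2)(20.5455)(20.5455) = 211.0579 to 18 (computed as (21 - 15)(6) - (1/2)(1)(6)^2), a change of -193.0579.

-193.06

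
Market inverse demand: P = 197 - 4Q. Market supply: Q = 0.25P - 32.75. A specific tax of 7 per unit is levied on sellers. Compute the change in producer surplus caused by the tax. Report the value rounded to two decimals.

-27.34

Rewriting supply in inverse form: P = 131 + 4Q.
Pre-tax equilibrium: 197 - 4Q = 131 + 4Q gives Q* = 8.25, P* = 164.
A tax on sellers shifts supply up by 7: 197 - 4Q = 131 + 4Q + 7, so Q_t = 7.375. Buyers pay P_b = 167.5; sellers receive P_s = P_b - 7 = 160.5.
Producers lose the trapezoid between P_s and P* out to Q_t plus the triangle from Q_t to Q*: change in PS = 108.7812 - 136.125 = -27.3438.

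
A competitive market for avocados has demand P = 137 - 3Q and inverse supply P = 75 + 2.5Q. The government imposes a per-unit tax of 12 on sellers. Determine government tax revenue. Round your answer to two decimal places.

Pre-tax equilibrium: 137 - 3Q = 75 + 2.5Q gives Q* = 11.2727, P* = 103.1818.
With the tax, sellers need 12 more per unit: 137 - 3Q = 75 + 2.5Q + 12, so Q_t = 9.0909. Buyers pay P_b = 109.7273; sellers receive P_s = P_b - 12 = 97.7273.
Revenue is the tax times quantity traded: 12 x 9.0909 = 109.0909.

109.09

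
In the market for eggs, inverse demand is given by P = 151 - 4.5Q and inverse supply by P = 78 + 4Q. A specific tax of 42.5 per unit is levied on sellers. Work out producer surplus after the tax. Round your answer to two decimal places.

Without the tax, 151 - 4.5Q = 78 + 4Q so Q* = 8.5882 and P* = 112.3529.
With the tax, sellers need 42.5 more per unit: 151 - 4.5Q = 78 + 4Q + 42.5, so Q_t = 3.5882. Buyers pay P_b = 134.8529; sellers receive P_s = P_b - 42.5 = 92.3529.
Producer surplus is the triangle above supply below P_s: (1/2)(3.5882)(92.3529 - 78) = 25.7509.

25.75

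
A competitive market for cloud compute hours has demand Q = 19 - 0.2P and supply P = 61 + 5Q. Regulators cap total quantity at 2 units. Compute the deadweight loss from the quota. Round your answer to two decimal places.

Rewriting demand in inverse form: P = 95 - 5Q.
Unrestricted equilibrium: Q* = (95 - 61)/(5 + 5) = 3.4.
At Q = 2 the demand price is 95 - 5(2) = 85 and the supply price is 61 + 5(2) = 71.
DWL = (1/2)(gap between curves at 2) x (Q* - 2) = (1/2)(14)(1.4) = 9.8.

9.80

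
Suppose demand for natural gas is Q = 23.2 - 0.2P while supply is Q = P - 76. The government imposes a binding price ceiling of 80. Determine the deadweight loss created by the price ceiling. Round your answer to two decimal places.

Rewriting demand in inverse form: P = 116 - 5Q.
Rewriting supply in inverse form: P = 76 + Q.
Without the control, 116 - 5Q = 76 + Q so Q* = 6.6667 and P* = 82.6667.
At the ceiling price 80, quantity supplied is (80 - 76)/1 = 4; supply is the short side, so Q = 4 trades at P = 80.
The lost-trades triangle has base Q* - 4 = 2.6667 and height equal to the gap between the curves at Q = 4, which is 96 - 80 = 16. DWL = (1/2)(2.6667)(16) = 21.3333.

21.33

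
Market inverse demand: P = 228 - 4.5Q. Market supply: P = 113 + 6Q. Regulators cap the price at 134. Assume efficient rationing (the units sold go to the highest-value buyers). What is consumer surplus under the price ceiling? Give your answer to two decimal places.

Free-market equilibrium: 228 - 4.5Q = 113 + 6Q gives Q* = 10.9524, P* = 178.7143.
At the ceiling price 134, quantity supplied is (134 - 113)/6 = 3.5; supply is the short side, so Q = 3.5 trades at P = 134.
The demand price at Q = 3.5 is 212.25. CS is the trapezoid between demand and 134 over [0, 3.5]: (1/2)[(228 - 134) + (212.25 - 134)](3.5) = 301.4375.

301.44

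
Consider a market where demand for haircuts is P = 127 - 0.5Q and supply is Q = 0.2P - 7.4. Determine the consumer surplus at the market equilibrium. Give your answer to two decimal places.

Rewriting supply in inverse form: P = 37 + 5Q.
Set 127 - 0.5Q = 37 + 5Q, which gives 90 = 5.5Q, so Q* = 16.3636 and P* = 127 - 0.5(16.3636) = 118.8182.
Consumer surplus is the triangle under demand above P*: (1/2)(16.3636)(127 - 118.8182) = (1/2)(16.3636)(8.1818) = 66.9421.

66.94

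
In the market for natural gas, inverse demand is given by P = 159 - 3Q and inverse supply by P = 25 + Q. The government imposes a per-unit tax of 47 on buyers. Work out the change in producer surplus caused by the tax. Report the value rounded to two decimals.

Without the tax, 159 - 3Q = 25 + Q so Q* = 33.5 and P* = 58.5.
With the tax, buyers' net willingness to pay falls by 47: (159 - 47) - 3Q = 25 + Q, so Q_t = 21.75. Buyers pay P_b = 93.75; sellers receive P_s = P_b - 47 = 46.75.
Producers lose the trapezoid between P_s and P* out to Q_t plus the triangle from Q_t to Q*: change in PS = 236.5312 - 561.125 = -324.5938.

-324.59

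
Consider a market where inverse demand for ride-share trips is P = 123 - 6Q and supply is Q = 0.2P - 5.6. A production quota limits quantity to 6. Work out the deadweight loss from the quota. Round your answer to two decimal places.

Rewriting supply in inverse form: P = 28 + 5Q.
Without the quota, 123 - 6Q = 28 + 5Q gives Q* = 8.6364.
At Q = 6 the demand price is 123 - 6(6) = 87 and the supply price is 28 + 5(6) = 58.
DWL = (1/2)(gap between curves at 6) x (Q* - 6) = (1/2)(29)(2.6364) = 38.2273.

38.23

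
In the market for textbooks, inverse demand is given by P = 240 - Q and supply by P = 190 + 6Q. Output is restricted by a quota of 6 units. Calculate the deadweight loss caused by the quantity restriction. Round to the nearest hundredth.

Without the quota, 240 - Q = 190 + 6Q gives Q* = 7.1429.
At Q = 6 the demand price is 240 - (6) = 234 and the supply price is 190 + 6(6) = 226.
Deadweight loss is the triangle between the curves from 6 to 7.1429: (1/2)(234 - 226)(7.1429 - 6) = 4.5714.

4.57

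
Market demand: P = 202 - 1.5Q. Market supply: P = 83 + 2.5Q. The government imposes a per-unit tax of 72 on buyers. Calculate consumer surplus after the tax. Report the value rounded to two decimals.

103.55

Without the tax, 202 - 1.5Q = 83 + 2.5Q so Q* = 29.75 and P* = 157.375.
With the tax, buyers' net willingness to pay falls by 72: (202 - 72) - 1.5Q = 83 + 2.5Q, so Q_t = 11.75. Buyers pay P_b = 184.375; sellers receive P_s = P_b - 72 = 112.375.
Consumer surplus is the triangle under demand above P_b: (1/2)(11.75)(202 - 184.375) = 103.5469.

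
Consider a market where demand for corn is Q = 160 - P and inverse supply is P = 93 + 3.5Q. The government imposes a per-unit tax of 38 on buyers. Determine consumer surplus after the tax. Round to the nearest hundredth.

20.77

Rewriting demand in inverse form: P = 160 - Q.
Pre-tax equilibrium: 160 - Q = 93 + 3.5Q gives Q* = 14.8889, P* = 145.1111.
With the tax, buyers' net willingness to pay falls by 38: (160 - 38) - Q = 93 + 3.5Q, so Q_t = 6.4444. Buyers pay P_b = 153.5556; sellers receive P_s = P_b - 38 = 115.5556.
CS = (1/2)(Q_t)(160 - P_b) = (1/2)(6.4444)(6.4444) = 20.7654.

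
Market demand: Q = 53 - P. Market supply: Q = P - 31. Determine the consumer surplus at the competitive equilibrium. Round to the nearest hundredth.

60.50

Rewriting demand in inverse form: P = 53 - Q.
Rewriting supply in inverse form: P = 31 + Q.
Equilibrium: 53 - Q = 31 + Q, so Q* = 11 and P* = 42.
CS is the area between the demand curve and P* from 0 to Q*: (1/2)(11)(11) = 60.5.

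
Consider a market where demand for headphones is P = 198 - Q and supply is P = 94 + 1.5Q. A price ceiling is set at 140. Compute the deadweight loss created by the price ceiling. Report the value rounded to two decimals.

Without the control, 198 - Q = 94 + 1.5Q so Q* = 41.6 and P* = 156.4.
At the ceiling price 140, quantity supplied is (140 - 94)/1.5 = 30.6667; supply is the short side, so Q = 30.6667 trades at P = 140.
The lost-trades triangle has base Q* - 30.6667 = 10.9333 and height equal to the gap between the curves at Q = 30.6667, which is 167.3333 - 140 = 27.3333. DWL = (1/2)(10.9333)(27.3333) = 149.4222.

149.42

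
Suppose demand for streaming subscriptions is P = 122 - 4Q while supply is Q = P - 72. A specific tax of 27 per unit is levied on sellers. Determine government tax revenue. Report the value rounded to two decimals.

124.20

Rewriting supply in inverse form: P = 72 + Q.
Pre-tax equilibrium: 122 - 4Q = 72 + Q gives Q* = 10, P* = 82.
A tax on sellers shifts supply up by 27: 122 - 4Q = 72 + Q + 27, so Q_t = 4.6. Buyers pay P_b = 103.6; sellers receive P_s = P_b - 27 = 76.6.
Tax revenue = t x Q_t = 27 x 4.6 = 124.2.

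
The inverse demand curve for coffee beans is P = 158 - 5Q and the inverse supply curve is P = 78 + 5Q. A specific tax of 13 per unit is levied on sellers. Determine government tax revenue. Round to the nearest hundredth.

Without the tax, 158 - 5Q = 78 + 5Q so Q* = 8 and P* = 118.
A tax on sellers shifts supply up by 13: 158 - 5Q = 78 + 5Q + 13, so Q_t = 6.7. Buyers pay P_b = 124.5; sellers receive P_s = P_b - 13 = 111.5.
Revenue is the tax times quantity traded: 13 x 6.7 = 87.1.

87.10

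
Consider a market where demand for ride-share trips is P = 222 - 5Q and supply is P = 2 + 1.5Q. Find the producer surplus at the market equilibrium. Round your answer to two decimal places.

Setting demand equal to supply, 220 = 6.5Q, so Q* = 33.8462 and P* = 52.7692.
The supply curve's price intercept is 2, so PS = (1/2)(Q*)(P* - 2) = (1/2)(33.8462)(50.7692) = 859.1716.

859.17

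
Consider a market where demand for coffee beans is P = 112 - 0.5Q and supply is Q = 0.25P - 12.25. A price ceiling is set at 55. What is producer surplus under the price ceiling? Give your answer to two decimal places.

Rewriting supply in inverse form: P = 49 + 4Q.
Without the control, 112 - 0.5Q = 49 + 4Q so Q* = 14 and P* = 105.
At P = 55, sellers supply (55 - 49)/4 = 1.5 while buyers want more, so the quantity traded is 1.5 at price 55.
PS is the triangle above supply below 55: (1/2)(1.5)(55 - 49) = 4.5.

4.50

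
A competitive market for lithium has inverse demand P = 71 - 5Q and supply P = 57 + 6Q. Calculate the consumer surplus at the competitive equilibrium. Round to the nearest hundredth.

4.05

Equilibrium: 71 - 5Q = 57 + 6Q, so Q* = 1.2727 and P* = 64.6364.
The demand choke price is 71, so CS = (1/2)(Q*)(71 - P*) = (1/2)(1.2727)(6.3636) = 4.0496.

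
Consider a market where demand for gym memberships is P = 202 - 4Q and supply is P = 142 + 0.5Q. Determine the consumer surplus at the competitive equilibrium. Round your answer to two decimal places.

Equilibrium: 202 - 4Q = 142 + 0.5Q, so Q* = 13.3333 and P* = 148.6667.
Consumer surplus is the triangle under demand above P*: (1/2)(13.3333)(202 - 148.6667) = (1/2)(13.3333)(53.3333) = 355.5556.

355.56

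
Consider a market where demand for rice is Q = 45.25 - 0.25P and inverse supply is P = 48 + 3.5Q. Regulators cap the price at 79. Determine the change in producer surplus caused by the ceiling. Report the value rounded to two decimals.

-413.04

Rewriting demand in inverse form: P = 181 - 4Q.
Without the control, 181 - 4Q = 48 + 3.5Q so Q* = 17.7333 and P* = 110.0667.
At the ceiling price 79, quantity supplied is (79 - 48)/3.5 = 8.8571; supply is the short side, so Q = 8.8571 trades at P = 79.
PS goes from (1/2)(17.7333)(62.0667) = 550.3244 to 137.2857 (computed as (79 - 48)(8.8571) - (1/2)(3.5)(8.8571)^2), a change of -413.0387.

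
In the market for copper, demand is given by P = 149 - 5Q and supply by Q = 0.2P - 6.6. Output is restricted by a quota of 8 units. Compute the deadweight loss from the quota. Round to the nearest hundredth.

Rewriting supply in inverse form: P = 33 + 5Q.
Without the quota, 149 - 5Q = 33 + 5Q gives Q* = 11.6.
At Q = 8 the demand price is 149 - 5(8) = 109 and the supply price is 33 + 5(8) = 73.
DWL = (1/2)(gap between curves at 8) x (Q* - 8) = (1/2)(36)(3.6) = 64.8.

64.80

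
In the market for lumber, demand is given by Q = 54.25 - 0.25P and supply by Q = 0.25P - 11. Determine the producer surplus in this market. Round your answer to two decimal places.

Rewriting demand in inverse form: P = 217 - 4Q.
Rewriting supply in inverse form: P = 44 + 4Q.
Set 217 - 4Q = 44 + 4Q, which gives 173 = 8Q, so Q* = 21.625 and P* = 217 - 4(21.625) = 130.5.
The supply curve's price intercept is 44, so PS = (1/2)(Q*)(P* - 44) = (1/2)(21.625)(86.5) = 935.2812.

935.28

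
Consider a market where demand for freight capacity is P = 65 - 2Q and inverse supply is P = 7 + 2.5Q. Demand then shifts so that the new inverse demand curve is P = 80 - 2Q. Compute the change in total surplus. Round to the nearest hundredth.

Initial equilibrium: Q_0 = 12.8889, P_0 = 39.2222; CS_0 = (1/2)(12.8889)(25.7778) = 166.1235, PS_0 = (1/2)(12.8889)(32.2222) = 207.6543.
New equilibrium: 80 - 2Q = 7 + 2.5Q gives Q_1 = 16.2222, P_1 = 47.5556; CS_1 = 263.1605, PS_1 = 328.9506.
Change in total surplus = (263.1605 + 328.9506) - (166.1235 + 207.6543) = 218.3333.

218.33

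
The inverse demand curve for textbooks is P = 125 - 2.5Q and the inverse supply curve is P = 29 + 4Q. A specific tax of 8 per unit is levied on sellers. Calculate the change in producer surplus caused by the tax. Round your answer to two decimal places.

-69.68

Without the tax, 125 - 2.5Q = 29 + 4Q so Q* = 14.7692 and P* = 88.0769.
A tax on sellers shifts supply up by 8: 125 - 2.5Q = 29 + 4Q + 8, so Q_t = 13.5385. Buyers pay P_b = 91.1538; sellers receive P_s = P_b - 8 = 83.1538.
Producers lose the trapezoid between P_s and P* out to Q_t plus the triangle from Q_t to Q*: change in PS = 366.5799 - 436.2604 = -69.6805.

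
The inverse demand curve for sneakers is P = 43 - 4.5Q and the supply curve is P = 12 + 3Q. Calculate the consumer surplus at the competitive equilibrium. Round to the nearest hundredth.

38.44

Setting demand equal to supply, 31 = 7.5Q, so Q* = 4.1333 and P* = 24.4.
CS is the area between the demand curve and P* from 0 to Q*: (1/2)(4.1333)(18.6) = 38.44.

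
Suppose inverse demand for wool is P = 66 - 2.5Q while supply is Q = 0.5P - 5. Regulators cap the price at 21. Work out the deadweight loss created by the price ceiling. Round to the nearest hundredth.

108.51

Rewriting supply in inverse form: P = 10 + 2Q.
Free-market equilibrium: 66 - 2.5Q = 10 + 2Q gives Q* = 12.4444, P* = 34.8889.
At the ceiling price 21, quantity supplied is (21 - 10)/2 = 5.5; supply is the short side, so Q = 5.5 trades at P = 21.
The lost-trades triangle has base Q* - 5.5 = 6.9444 and height equal to the gap between the curves at Q = 5.5, which is 52.25 - 21 = 31.25. DWL = (1/2)(6.9444)(31.25) = 108.5069.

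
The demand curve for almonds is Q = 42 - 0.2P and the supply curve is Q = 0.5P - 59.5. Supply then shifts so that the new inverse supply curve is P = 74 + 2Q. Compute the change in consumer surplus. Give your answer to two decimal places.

521.17

Rewriting demand in inverse form: P = 210 - 5Q.
Rewriting supply in inverse form: P = 119 + 2Q.
Initial equilibrium: Q_0 = 13, P_0 = 145; CS_0 = (1/2)(13)(65) = 422.5, PS_0 = (1/2)(13)(26) = 169.
New equilibrium: 210 - 5Q = 74 + 2Q gives Q_1 = 19.4286, P_1 = 112.8571; CS_1 = 943.6735, PS_1 = 377.4694.
Change in consumer surplus = 943.6735 - 422.5 = 521.1735.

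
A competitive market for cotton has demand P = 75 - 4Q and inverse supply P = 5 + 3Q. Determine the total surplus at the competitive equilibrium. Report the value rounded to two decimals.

Set 75 - 4Q = 5 + 3Q, which gives 70 = 7Q, so Q* = 10 and P* = 75 - 4(10) = 35.
Total surplus is the full triangle between the curves from 0 to Q*: (1/2)(10)(75 - 5) = 350.

350.00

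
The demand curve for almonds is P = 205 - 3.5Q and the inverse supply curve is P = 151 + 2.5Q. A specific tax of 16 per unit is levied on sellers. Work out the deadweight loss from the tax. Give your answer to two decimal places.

Without the tax, 205 - 3.5Q = 151 + 2.5Q so Q* = 9 and P* = 173.5.
A tax on sellers shifts supply up by 16: 205 - 3.5Q = 151 + 2.5Q + 16, so Q_t = 6.3333. Buyers pay P_b = 182.8333; sellers receive P_s = P_b - 16 = 166.8333.
Deadweight loss is the triangle between the curves from Q_t to Q*: (1/2)(9 - 6.3333)(16) = 21.3333.

21.33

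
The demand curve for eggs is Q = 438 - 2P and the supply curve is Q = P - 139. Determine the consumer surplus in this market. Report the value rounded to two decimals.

711.11

Rewriting demand in inverse form: P = 219 - 0.5Q.
Rewriting supply in inverse form: P = 139 + Q.
Equilibrium: 219 - 0.5Q = 139 + Q, so Q* = 53.3333 and P* = 192.3333.
Consumer surplus is the triangle under demand above P*: (1/2)(53.3333)(219 - 192.3333) = (1/2)(53.3333)(26.6667) = 711.1111.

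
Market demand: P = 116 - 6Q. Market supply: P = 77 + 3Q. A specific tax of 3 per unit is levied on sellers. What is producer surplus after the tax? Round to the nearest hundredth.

Pre-tax equilibrium: 116 - 6Q = 77 + 3Q gives Q* = 4.3333, P* = 90.
A tax on sellers shifts supply up by 3: 116 - 6Q = 77 + 3Q + 3, so Q_t = 4. Buyers pay P_b = 92; sellers receive P_s = P_b - 3 = 89.
PS = (1/2)(Q_t)(P_s - 77) = (1/2)(4)(12) = 24.

24.00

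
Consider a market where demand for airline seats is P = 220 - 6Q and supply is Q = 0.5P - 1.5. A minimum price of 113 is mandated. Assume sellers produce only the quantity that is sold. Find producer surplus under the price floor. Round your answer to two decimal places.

Rewriting supply in inverse form: P = 3 + 2Q.
Without the control, 220 - 6Q = 3 + 2Q so Q* = 27.125 and P* = 57.25.
At P = 113, buyers demand (220 - 113)/6 = 17.8333 while sellers would supply more, so the quantity traded is 17.8333 at price 113.
The supply price at Q = 17.8333 is 38.6667. PS is the trapezoid between 113 and supply over [0, 17.8333]: (1/2)[(113 - 3) + (113 - 38.6667)](17.8333) = 1643.6389.

1643.64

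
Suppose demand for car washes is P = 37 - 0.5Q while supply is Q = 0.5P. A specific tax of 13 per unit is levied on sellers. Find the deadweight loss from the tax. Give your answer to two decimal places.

33.80

Rewriting supply in inverse form: P = 2Q.
Without the tax, 37 - 0.5Q = 2Q so Q* = 14.8 and P* = 29.6.
A tax on sellers shifts supply up by 13: 37 - 0.5Q = 2Q + 13, so Q_t = 9.6. Buyers pay P_b = 32.2; sellers receive P_s = P_b - 13 = 19.2.
Deadweight loss is the triangle between the curves from Q_t to Q*: (1/2)(14.8 - 9.6)(13) = 33.8.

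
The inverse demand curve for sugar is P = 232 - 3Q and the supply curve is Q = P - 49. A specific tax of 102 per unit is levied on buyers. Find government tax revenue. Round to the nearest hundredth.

2065.50

Rewriting supply in inverse form: P = 49 + Q.
Pre-tax equilibrium: 232 - 3Q = 49 + Q gives Q* = 45.75, P* = 94.75.
With the tax, buyers' net willingness to pay falls by 102: (232 - 102) - 3Q = 49 + Q, so Q_t = 20.25. Buyers pay P_b = 171.25; sellers receive P_s = P_b - 102 = 69.25.
Revenue is the tax times quantity traded: 102 x 20.25 = 2065.5.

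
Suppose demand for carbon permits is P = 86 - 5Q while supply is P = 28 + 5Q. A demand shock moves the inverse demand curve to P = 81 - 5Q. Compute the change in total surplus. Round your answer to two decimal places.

-27.75

Initial equilibrium: Q_0 = 5.8, P_0 = 57; CS_0 = (1/2)(5.8)(29) = 84.1, PS_0 = (1/2)(5.8)(29) = 84.1.
New equilibrium: 81 - 5Q = 28 + 5Q gives Q_1 = 5.3, P_1 = 54.5; CS_1 = 70.225, PS_1 = 70.225.
Change in total surplus = (70.225 + 70.225) - (84.1 + 84.1) = -27.75.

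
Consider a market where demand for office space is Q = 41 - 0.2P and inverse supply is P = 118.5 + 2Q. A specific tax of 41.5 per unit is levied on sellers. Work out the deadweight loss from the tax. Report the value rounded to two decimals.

123.02

Rewriting demand in inverse form: P = 205 - 5Q.
Pre-tax equilibrium: 205 - 5Q = 118.5 + 2Q gives Q* = 12.3571, P* = 143.2143.
With the tax, sellers need 41.5 more per unit: 205 - 5Q = 118.5 + 2Q + 41.5, so Q_t = 6.4286. Buyers pay P_b = 172.8571; sellers receive P_s = P_b - 41.5 = 131.3571.
Deadweight loss is the triangle between the curves from Q_t to Q*: (1/2)(12.3571 - 6.4286)(41.5) = 123.0179.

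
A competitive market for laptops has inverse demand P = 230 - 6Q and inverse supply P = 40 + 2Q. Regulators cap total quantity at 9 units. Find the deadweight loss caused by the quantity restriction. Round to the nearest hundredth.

870.25

Unrestricted equilibrium: Q* = (230 - 40)/(6 + 2) = 23.75.
At Q = 9 the demand price is 230 - 6(9) = 176 and the supply price is 40 + 2(9) = 58.
Deadweight loss is the triangle between the curves from 9 to 23.75: (1/2)(176 - 58)(23.75 - 9) = 870.25.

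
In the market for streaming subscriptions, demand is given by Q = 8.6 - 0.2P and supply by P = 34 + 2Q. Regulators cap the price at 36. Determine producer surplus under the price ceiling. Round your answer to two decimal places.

Rewriting demand in inverse form: P = 43 - 5Q.
Without the control, 43 - 5Q = 34 + 2Q so Q* = 1.2857 and P* = 36.5714.
At P = 36, sellers supply (36 - 34)/2 = 1 while buyers want more, so the quantity traded is 1 at price 36.
PS is the triangle above supply below 36: (1/2)(1)(36 - 34) = 1.

1.00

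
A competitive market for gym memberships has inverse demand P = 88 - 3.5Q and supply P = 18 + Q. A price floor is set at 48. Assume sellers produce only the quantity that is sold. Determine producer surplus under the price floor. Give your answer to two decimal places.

Without the control, 88 - 3.5Q = 18 + Q so Q* = 15.5556 and P* = 33.5556.
At the floor price 48, quantity demanded is (88 - 48)/3.5 = 11.4286; demand is the short side, so Q = 11.4286 trades at P = 48.
The supply price at Q = 11.4286 is 29.4286. PS is the trapezoid between 48 and supply over [0, 11.4286]: (1/2)[(48 - 18) + (48 - 29.4286)](11.4286) = 277.551.

277.55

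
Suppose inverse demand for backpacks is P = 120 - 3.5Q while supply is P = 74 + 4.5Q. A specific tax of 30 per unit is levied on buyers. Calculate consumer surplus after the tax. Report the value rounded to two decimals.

Pre-tax equilibrium: 120 - 3.5Q = 74 + 4.5Q gives Q* = 5.75, P* = 99.875.
A tax on buyers shifts demand down by 30: (120 - 30) - 3.5Q = 74 + 4.5Q, so Q_t = 2. Buyers pay P_b = 113; sellers receive P_s = P_b - 30 = 83.
CS = (1/2)(Q_t)(120 - P_b) = (1/2)(2)(7) = 7.

7.00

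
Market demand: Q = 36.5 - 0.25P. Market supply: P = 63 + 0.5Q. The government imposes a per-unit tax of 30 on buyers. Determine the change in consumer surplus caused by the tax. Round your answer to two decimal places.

Rewriting demand in inverse form: P = 146 - 4Q.
Pre-tax equilibrium: 146 - 4Q = 63 + 0.5Q gives Q* = 18.4444, P* = 72.2222.
With the tax, buyers' net willingness to pay falls by 30: (146 - 30) - 4Q = 63 + 0.5Q, so Q_t = 11.7778. Buyers pay P_b = 98.8889; sellers receive P_s = P_b - 30 = 68.8889.
Consumers lose the trapezoid between P* and P_b out to Q_t plus the triangle from Q_t to Q*: change in CS = 277.4321 - 680.3951 = -402.963.

-402.96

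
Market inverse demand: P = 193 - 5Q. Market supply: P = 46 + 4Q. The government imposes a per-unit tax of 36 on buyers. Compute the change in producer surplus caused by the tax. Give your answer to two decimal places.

-229.33

Pre-tax equilibrium: 193 - 5Q = 46 + 4Q gives Q* = 16.3333, P* = 111.3333.
With the tax, buyers' net willingness to pay falls by 36: (193 - 36) - 5Q = 46 + 4Q, so Q_t = 12.3333. Buyers pay P_b = 131.3333; sellers receive P_s = P_b - 36 = 95.3333.
Producers lose the trapezoid between P_s and P* out to Q_t plus the triangle from Q_t to Q*: change in PS = 304.2222 - 533.5556 = -229.3333.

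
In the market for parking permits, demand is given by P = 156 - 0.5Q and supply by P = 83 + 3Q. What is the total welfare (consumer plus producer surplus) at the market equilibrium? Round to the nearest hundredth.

Set 156 - 0.5Q = 83 + 3Q, which gives 73 = 3.5Q, so Q* = 20.8571 and P* = 156 - 0.5(20.8571) = 145.5714.
Total surplus is the full triangle between the curves from 0 to Q*: (1/2)(20.8571)(156 - 83) = 761.2857.

761.29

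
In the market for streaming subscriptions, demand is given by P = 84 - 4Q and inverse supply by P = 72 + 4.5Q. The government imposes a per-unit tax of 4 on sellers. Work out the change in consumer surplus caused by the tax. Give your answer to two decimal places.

Pre-tax equilibrium: 84 - 4Q = 72 + 4.5Q gives Q* = 1.4118, P* = 78.3529.
A tax on sellers shifts supply up by 4: 84 - 4Q = 72 + 4.5Q + 4, so Q_t = 0.9412. Buyers pay P_b = 80.2353; sellers receive P_s = P_b - 4 = 76.2353.
Consumers lose the trapezoid between P* and P_b out to Q_t plus the triangle from Q_t to Q*: change in CS = 1.7716 - 3.9862 = -2.2145.

-2.21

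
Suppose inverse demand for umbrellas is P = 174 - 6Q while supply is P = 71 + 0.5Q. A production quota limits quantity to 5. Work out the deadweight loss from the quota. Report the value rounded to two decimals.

Without the quota, 174 - 6Q = 71 + 0.5Q gives Q* = 15.8462.
At Q = 5 the demand price is 174 - 6(5) = 144 and the supply price is 71 + 0.5(5) = 73.5.
Deadweight loss is the triangle between the curves from 5 to 15.8462: (1/2)(144 - 73.5)(15.8462 - 5) = 382.3269.

382.33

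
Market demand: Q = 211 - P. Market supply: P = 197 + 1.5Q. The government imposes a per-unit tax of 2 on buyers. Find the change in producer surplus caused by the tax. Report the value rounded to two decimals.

-6.24

Rewriting demand in inverse form: P = 211 - Q.
Pre-tax equilibrium: 211 - Q = 197 + 1.5Q gives Q* = 5.6, P* = 205.4.
A tax on buyers shifts demand down by 2: (211 - 2) - Q = 197 + 1.5Q, so Q_t = 4.8. Buyers pay P_b = 206.2; sellers receive P_s = P_b - 2 = 204.2.
PS falls from (1/2)(5.6)(8.4) = 23.52 to (1/2)(4.8)(7.2) = 17.28, a change of -6.24.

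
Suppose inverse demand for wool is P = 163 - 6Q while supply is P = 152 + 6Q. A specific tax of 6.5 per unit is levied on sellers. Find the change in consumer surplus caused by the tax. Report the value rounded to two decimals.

Pre-tax equilibrium: 163 - 6Q = 152 + 6Q gives Q* = 0.9167, P* = 157.5.
With the tax, sellers need 6.5 more per unit: 163 - 6Q = 152 + 6Q + 6.5, so Q_t = 0.375. Buyers pay P_b = 160.75; sellers receive P_s = P_b - 6.5 = 154.25.
Consumers lose the trapezoid between P* and P_b out to Q_t plus the triangle from Q_t to Q*: change in CS = 0.4219 - 2.5208 = -2.099.

-2.10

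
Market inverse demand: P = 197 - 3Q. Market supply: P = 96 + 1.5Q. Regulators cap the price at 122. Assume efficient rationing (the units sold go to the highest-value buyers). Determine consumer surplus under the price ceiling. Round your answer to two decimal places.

849.33

Without the control, 197 - 3Q = 96 + 1.5Q so Q* = 22.4444 and P* = 129.6667.
At the ceiling price 122, quantity supplied is (122 - 96)/1.5 = 17.3333; supply is the short side, so Q = 17.3333 trades at P = 122.
The demand price at Q = 17.3333 is 145. CS is the trapezoid between demand and 122 over [0, 17.3333]: (1/2)[(197 - 122) + (145 - 122)](17.3333) = 849.3333.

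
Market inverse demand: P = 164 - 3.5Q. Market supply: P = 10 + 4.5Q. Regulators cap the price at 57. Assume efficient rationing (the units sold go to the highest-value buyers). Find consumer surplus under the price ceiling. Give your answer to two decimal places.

Free-market equilibrium: 164 - 3.5Q = 10 + 4.5Q gives Q* = 19.25, P* = 96.625.
At the ceiling price 57, quantity supplied is (57 - 10)/4.5 = 10.4444; supply is the short side, so Q = 10.4444 trades at P = 57.
The demand price at Q = 10.4444 is 127.4444. CS is the trapezoid between demand and 57 over [0, 10.4444]: (1/2)[(164 - 57) + (127.4444 - 57)](10.4444) = 926.6543.

926.65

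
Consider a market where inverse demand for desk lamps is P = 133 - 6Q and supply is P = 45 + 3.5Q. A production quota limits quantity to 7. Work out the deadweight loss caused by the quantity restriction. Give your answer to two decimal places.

24.33

Unrestricted equilibrium: Q* = (133 - 45)/(6 + 3.5) = 9.2632.
At Q = 7 the demand price is 133 - 6(7) = 91 and the supply price is 45 + 3.5(7) = 69.5.
DWL = (1/2)(gap between curves at 7) x (Q* - 7) = (1/2)(21.5)(2.2632) = 24.3289.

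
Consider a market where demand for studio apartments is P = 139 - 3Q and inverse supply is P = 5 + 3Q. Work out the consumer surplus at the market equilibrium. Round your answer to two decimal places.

748.17

Setting demand equal to supply, 134 = 6Q, so Q* = 22.3333 and P* = 72.
The demand choke price is 139, so CS = (1/2)(Q*)(139 - P*) = (1/2)(22.3333)(67) = 748.1667.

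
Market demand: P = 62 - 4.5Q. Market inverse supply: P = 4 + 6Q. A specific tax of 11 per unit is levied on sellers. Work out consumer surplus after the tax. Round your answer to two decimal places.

45.08

Pre-tax equilibrium: 62 - 4.5Q = 4 + 6Q gives Q* = 5.5238, P* = 37.1429.
With the tax, sellers need 11 more per unit: 62 - 4.5Q = 4 + 6Q + 11, so Q_t = 4.4762. Buyers pay P_b = 41.8571; sellers receive P_s = P_b - 11 = 30.8571.
Consumer surplus is the triangle under demand above P_b: (1/2)(4.4762)(62 - 41.8571) = 45.0816.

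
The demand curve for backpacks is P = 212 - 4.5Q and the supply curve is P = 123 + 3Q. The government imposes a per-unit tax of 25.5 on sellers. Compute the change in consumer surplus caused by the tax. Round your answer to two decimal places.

Without the tax, 212 - 4.5Q = 123 + 3Q so Q* = 11.8667 and P* = 158.6.
With the tax, sellers need 25.5 more per unit: 212 - 4.5Q = 123 + 3Q + 25.5, so Q_t = 8.4667. Buyers pay P_b = 173.9; sellers receive P_s = P_b - 25.5 = 148.4.
Consumers lose the trapezoid between P* and P_b out to Q_t plus the triangle from Q_t to Q*: change in CS = 161.29 - 316.84 = -155.55.

-155.55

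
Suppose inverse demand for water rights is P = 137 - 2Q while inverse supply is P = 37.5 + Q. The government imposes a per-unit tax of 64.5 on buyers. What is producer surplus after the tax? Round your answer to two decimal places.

Pre-tax equilibrium: 137 - 2Q = 37.5 + Q gives Q* = 33.1667, P* = 70.6667.
A tax on buyers shifts demand down by 64.5: (137 - 64.5) - 2Q = 37.5 + Q, so Q_t = 11.6667. Buyers pay P_b = 113.6667; sellers receive P_s = P_b - 64.5 = 49.1667.
PS = (1/2)(Q_t)(P_s - 37.5) = (1/2)(11.6667)(11.6667) = 68.0556.

68.06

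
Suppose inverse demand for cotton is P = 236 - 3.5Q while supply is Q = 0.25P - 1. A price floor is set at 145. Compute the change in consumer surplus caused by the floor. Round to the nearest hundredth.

-491.52

Rewriting supply in inverse form: P = 4 + 4Q.
Free-market equilibrium: 236 - 3.5Q = 4 + 4Q gives Q* = 30.9333, P* = 127.7333.
At the floor price 145, quantity demanded is (236 - 145)/3.5 = 26; demand is the short side, so Q = 26 trades at P = 145.
CS goes from (1/2)(30.9333)(108.2667) = 1674.5244 to 1183 (computed as (236 - 145)(26) - (1/2)(3.5)(26)^2), a change of -491.5244.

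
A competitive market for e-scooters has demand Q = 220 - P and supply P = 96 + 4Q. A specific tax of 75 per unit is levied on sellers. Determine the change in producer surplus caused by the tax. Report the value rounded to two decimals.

-1038.00

Rewriting demand in inverse form: P = 220 - Q.
Pre-tax equilibrium: 220 - Q = 96 + 4Q gives Q* = 24.8, P* = 195.2.
With the tax, sellers need 75 more per unit: 220 - Q = 96 + 4Q + 75, so Q_t = 9.8. Buyers pay P_b = 210.2; sellers receive P_s = P_b - 75 = 135.2.
PS falls from (1/2)(24.8)(99.2) = 1230.08 to (1/2)(9.8)(39.2) = 192.08, a change of -1038.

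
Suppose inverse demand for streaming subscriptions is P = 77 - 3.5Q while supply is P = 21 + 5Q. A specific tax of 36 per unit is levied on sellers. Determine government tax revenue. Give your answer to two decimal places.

84.71

Pre-tax equilibrium: 77 - 3.5Q = 21 + 5Q gives Q* = 6.5882, P* = 53.9412.
A tax on sellers shifts supply up by 36: 77 - 3.5Q = 21 + 5Q + 36, so Q_t = 2.3529. Buyers pay P_b = 68.7647; sellers receive P_s = P_b - 36 = 32.7647.
Tax revenue = t x Q_t = 36 x 2.3529 = 84.7059.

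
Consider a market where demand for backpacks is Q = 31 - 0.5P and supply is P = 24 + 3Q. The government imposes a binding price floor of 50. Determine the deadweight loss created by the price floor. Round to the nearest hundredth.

Rewriting demand in inverse form: P = 62 - 2Q.
Without the control, 62 - 2Q = 24 + 3Q so Q* = 7.6 and P* = 46.8.
At the floor price 50, quantity demanded is (62 - 50)/2 = 6; demand is the short side, so Q = 6 trades at P = 50.
The lost-trades triangle has base Q* - 6 = 1.6 and height equal to the gap between the curves at Q = 6, which is 50 - 42 = 8. DWL = (1/2)(1.6)(8) = 6.4.

6.40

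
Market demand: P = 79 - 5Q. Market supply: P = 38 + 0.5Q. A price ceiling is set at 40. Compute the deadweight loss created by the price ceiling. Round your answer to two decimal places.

Free-market equilibrium: 79 - 5Q = 38 + 0.5Q gives Q* = 7.4545, P* = 41.7273.
At P = 40, sellers supply (40 - 38)/0.5 = 4 while buyers want more, so the quantity traded is 4 at price 40.
The lost-trades triangle has base Q* - 4 = 3.4545 and height equal to the gap between the curves at Q = 4, which is 59 - 40 = 19. DWL = (1/2)(3.4545)(19) = 32.8182.

32.82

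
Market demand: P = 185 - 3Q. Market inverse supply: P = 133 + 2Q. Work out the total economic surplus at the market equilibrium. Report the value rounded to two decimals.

270.40

Set 185 - 3Q = 133 + 2Q, which gives 52 = 5Q, so Q* = 10.4 and P* = 185 - 3(10.4) = 153.8.
Total surplus is the full triangle between the curves from 0 to Q*: (1/2)(10.4)(185 - 133) = 270.4.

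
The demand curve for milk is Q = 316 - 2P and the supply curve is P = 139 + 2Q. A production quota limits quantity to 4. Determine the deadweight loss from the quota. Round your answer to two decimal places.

Rewriting demand in inverse form: P = 158 - 0.5Q.
Without the quota, 158 - 0.5Q = 139 + 2Q gives Q* = 7.6.
At Q = 4 the demand price is 158 - 0.5(4) = 156 and the supply price is 139 + 2(4) = 147.
Deadweight loss is the triangle between the curves from 4 to 7.6: (1/2)(156 - 147)(7.6 - 4) = 16.2.

16.20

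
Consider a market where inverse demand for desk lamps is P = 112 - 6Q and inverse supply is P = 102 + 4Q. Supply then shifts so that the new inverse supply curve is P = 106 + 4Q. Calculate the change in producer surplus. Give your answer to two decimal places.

-1.28

Initial equilibrium: Q_0 = 1, P_0 = 106; CS_0 = (1/2)(1)(6) = 3, PS_0 = (1/2)(1)(4) = 2.
New equilibrium: 112 - 6Q = 106 + 4Q gives Q_1 = 0.6, P_1 = 108.4; CS_1 = 1.08, PS_1 = 0.72.
Change in producer surplus = 0.72 - 2 = -1.28.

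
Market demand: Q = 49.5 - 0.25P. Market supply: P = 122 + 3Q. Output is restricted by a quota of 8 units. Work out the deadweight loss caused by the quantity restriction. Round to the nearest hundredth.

28.57

Rewriting demand in inverse form: P = 198 - 4Q.
Unrestricted equilibrium: Q* = (198 - 122)/(4 + 3) = 10.8571.
At Q = 8 the demand price is 198 - 4(8) = 166 and the supply price is 122 + 3(8) = 146.
DWL = (1/2)(gap between curves at 8) x (Q* - 8) = (1/2)(20)(2.8571) = 28.5714.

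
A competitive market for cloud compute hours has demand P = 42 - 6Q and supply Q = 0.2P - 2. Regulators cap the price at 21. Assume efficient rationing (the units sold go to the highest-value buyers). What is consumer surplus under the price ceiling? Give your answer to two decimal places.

31.68

Rewriting supply in inverse form: P = 10 + 5Q.
Free-market equilibrium: 42 - 6Q = 10 + 5Q gives Q* = 2.9091, P* = 24.5455.
At the ceiling price 21, quantity supplied is (21 - 10)/5 = 2.2; supply is the short side, so Q = 2.2 trades at P = 21.
The demand price at Q = 2.2 is 28.8. CS is the trapezoid between demand and 21 over [0, 2.2]: (1/2)[(42 - 21) + (28.8 - 21)](2.2) = 31.68.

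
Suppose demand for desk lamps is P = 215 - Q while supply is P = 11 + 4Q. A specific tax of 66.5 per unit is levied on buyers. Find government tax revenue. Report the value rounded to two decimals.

1828.75

Without the tax, 215 - Q = 11 + 4Q so Q* = 40.8 and P* = 174.2.
A tax on buyers shifts demand down by 66.5: (215 - 66.5) - Q = 11 + 4Q, so Q_t = 27.5. Buyers pay P_b = 187.5; sellers receive P_s = P_b - 66.5 = 121.
Revenue is the tax times quantity traded: 66.5 x 27.5 = 1828.75.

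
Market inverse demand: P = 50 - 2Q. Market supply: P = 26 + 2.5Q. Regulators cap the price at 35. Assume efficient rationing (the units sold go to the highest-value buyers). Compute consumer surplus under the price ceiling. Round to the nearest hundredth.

41.04

Free-market equilibrium: 50 - 2Q = 26 + 2.5Q gives Q* = 5.3333, P* = 39.3333.
At P = 35, sellers supply (35 - 26)/2.5 = 3.6 while buyers want more, so the quantity traded is 3.6 at price 35.
The demand price at Q = 3.6 is 42.8. CS is the trapezoid between demand and 35 over [0, 3.6]: (1/2)[(50 - 35) + (42.8 - 35)](3.6) = 41.04.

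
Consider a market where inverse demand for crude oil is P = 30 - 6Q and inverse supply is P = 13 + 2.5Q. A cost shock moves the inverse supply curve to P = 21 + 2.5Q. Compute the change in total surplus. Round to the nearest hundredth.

Initial equilibrium: Q_0 = 2, P_0 = 18; CS_0 = (1/2)(2)(12) = 12, PS_0 = (1/2)(2)(5) = 5.
New equilibrium: 30 - 6Q = 21 + 2.5Q gives Q_1 = 1.0588, P_1 = 23.6471; CS_1 = 3.3633, PS_1 = 1.4014.
Change in total surplus = (3.3633 + 1.4014) - (12 + 5) = -12.2353.

-12.24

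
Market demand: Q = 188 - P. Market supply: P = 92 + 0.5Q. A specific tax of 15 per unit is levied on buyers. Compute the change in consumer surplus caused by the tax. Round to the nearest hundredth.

-590.00

Rewriting demand in inverse form: P = 188 - Q.
Without the tax, 188 - Q = 92 + 0.5Q so Q* = 64 and P* = 124.
A tax on buyers shifts demand down by 15: (188 - 15) - Q = 92 + 0.5Q, so Q_t = 54. Buyers pay P_b = 134; sellers receive P_s = P_b - 15 = 119.
Consumers lose the trapezoid between P* and P_b out to Q_t plus the triangle from Q_t to Q*: change in CS = 1458 - 2048 = -590.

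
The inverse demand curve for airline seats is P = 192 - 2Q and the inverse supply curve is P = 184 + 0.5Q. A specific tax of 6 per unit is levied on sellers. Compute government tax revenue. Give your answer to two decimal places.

4.80

Pre-tax equilibrium: 192 - 2Q = 184 + 0.5Q gives Q* = 3.2, P* = 185.6.
A tax on sellers shifts supply up by 6: 192 - 2Q = 184 + 0.5Q + 6, so Q_t = 0.8. Buyers pay P_b = 190.4; sellers receive P_s = P_b - 6 = 184.4.
Tax revenue = t x Q_t = 6 x 0.8 = 4.8.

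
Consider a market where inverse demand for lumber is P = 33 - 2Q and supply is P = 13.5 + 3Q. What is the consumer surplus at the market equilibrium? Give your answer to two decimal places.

Set 33 - 2Q = 13.5 + 3Q, which gives 19.5 = 5Q, so Q* = 3.9 and P* = 33 - 2(3.9) = 25.2.
CS is the area between the demand curve and P* from 0 to Q*: (1/2)(3.9)(7.8) = 15.21.

15.21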